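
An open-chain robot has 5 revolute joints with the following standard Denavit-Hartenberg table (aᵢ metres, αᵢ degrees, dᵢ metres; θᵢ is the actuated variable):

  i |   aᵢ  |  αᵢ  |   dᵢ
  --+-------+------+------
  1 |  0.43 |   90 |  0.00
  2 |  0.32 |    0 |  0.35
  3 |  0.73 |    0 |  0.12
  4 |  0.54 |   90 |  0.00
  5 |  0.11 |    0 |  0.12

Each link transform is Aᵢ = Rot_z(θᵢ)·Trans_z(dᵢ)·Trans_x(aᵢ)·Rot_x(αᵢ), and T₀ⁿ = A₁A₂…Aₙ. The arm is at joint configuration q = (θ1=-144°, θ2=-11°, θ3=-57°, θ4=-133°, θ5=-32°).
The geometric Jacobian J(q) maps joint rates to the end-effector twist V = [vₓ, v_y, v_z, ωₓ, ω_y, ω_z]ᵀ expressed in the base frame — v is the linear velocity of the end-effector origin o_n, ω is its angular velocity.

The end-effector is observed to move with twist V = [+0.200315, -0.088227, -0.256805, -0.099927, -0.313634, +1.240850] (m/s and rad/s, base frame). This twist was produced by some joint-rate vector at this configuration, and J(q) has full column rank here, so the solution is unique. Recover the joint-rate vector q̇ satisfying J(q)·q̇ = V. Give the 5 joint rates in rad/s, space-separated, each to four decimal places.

0.5500 -0.8040 0.3410 0.2680 0.7400

o_n = [-0.6217, 0.0572, -0.3989]
J₁: ẑ×o_n = [-0.0572, -0.6217, 0.0000], ω = ẑ
J2: z=[-0.5878, 0.8090, 0.0000] o=[-0.3479, -0.2527, 0.0000] → [-0.3227, -0.2345, 0.0394, -0.5878, 0.8090, 0.0000]
J3: z=[-0.5878, 0.8090, 0.0000] o=[-0.8077, -0.1542, -0.0611] → [-0.2733, -0.1986, -0.2748, -0.5878, 0.8090, 0.0000]
J4: z=[-0.5878, 0.8090, 0.0000] o=[-1.0995, -0.2179, -0.7379] → [0.2742, 0.1992, -0.5482, -0.5878, 0.8090, 0.0000]
J5: z=[-0.2899, -0.2106, 0.9336] o=[-0.6916, 0.0784, -0.5444] → [-0.0108, 0.1075, 0.0209, -0.2899, -0.2106, 0.9336]
q̇ = J⁺·V = [0.5500, -0.8040, 0.3410, 0.2680, 0.7400]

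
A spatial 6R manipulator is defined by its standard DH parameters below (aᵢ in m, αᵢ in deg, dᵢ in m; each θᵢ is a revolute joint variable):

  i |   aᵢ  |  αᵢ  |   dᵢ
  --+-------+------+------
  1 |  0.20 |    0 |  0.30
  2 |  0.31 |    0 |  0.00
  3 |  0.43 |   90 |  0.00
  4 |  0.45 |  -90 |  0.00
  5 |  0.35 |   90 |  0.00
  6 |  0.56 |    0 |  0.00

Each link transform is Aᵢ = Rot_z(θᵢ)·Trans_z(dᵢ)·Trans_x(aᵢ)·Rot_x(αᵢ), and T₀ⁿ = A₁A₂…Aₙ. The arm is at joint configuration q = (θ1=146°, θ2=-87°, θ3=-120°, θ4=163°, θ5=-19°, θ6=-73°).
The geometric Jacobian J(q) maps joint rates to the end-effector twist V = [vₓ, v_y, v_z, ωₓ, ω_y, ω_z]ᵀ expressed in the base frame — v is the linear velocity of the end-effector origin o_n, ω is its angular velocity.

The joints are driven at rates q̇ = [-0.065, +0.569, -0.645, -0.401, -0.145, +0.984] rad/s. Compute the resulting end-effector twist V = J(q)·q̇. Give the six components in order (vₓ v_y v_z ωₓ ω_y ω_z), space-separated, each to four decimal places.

o_n = [-0.3019, 0.5661, 1.0857]
J₁: ẑ×o_n = [-0.5661, -0.3019, 0.0000], ω = ẑ
J2: z=[0.0000, 0.0000, 1.0000] o=[-0.1658, 0.1118, 0.3000] → [-0.4543, -0.1361, 0.0000, 0.0000, 0.0000, 1.0000]
J3: z=[0.0000, 0.0000, 1.0000] o=[-0.0061, 0.3776, 0.3000] → [-0.1885, -0.2957, 0.0000, 0.0000, 0.0000, 1.0000]
J4: z=[-0.8746, -0.4848, 0.0000] o=[0.2023, 0.0015, 0.3000] → [-0.3809, 0.6872, -0.7383, -0.8746, -0.4848, 0.0000]
J5: z=[-0.1417, 0.2557, -0.9563] o=[-0.0063, 0.3779, 0.4316] → [0.3473, 0.3754, 0.0489, -0.1417, 0.2557, -0.9563]
J6: z=[-0.6760, -0.7307, -0.0952] o=[-0.2594, 0.5994, 0.5283] → [-0.4105, 0.3809, -0.0085, -0.6760, -0.7307, -0.0952]
V = J·q̇ = [-0.4016, 0.1777, 0.2806, -0.2939, -0.5617, -0.0960]

-0.4016 0.1777 0.2806 -0.2939 -0.5617 -0.0960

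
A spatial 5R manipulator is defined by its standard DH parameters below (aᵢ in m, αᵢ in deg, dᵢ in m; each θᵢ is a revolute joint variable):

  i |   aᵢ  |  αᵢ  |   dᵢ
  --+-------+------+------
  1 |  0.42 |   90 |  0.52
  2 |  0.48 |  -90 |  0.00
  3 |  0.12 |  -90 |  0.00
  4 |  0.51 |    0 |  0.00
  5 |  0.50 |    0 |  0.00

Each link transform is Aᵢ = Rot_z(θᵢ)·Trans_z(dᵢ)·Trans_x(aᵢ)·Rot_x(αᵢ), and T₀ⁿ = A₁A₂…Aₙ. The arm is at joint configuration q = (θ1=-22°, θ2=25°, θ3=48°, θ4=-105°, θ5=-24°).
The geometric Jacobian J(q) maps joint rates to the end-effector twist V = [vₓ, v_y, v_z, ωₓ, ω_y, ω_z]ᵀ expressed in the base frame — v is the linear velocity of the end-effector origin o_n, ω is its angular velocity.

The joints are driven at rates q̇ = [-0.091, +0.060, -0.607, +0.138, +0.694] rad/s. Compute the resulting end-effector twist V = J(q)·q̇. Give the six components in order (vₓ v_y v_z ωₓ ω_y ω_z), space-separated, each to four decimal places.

o_n = [0.1729, -0.3317, 1.4291]
J₁: ẑ×o_n = [0.3317, 0.1729, -0.0000], ω = ẑ
J2: z=[-0.3746, -0.9272, 0.0000] o=[0.3894, -0.1573, 0.5200] → [-0.8429, 0.3406, -0.1355, -0.3746, -0.9272, 0.0000]
J3: z=[-0.3918, 0.1583, 0.9063] o=[0.7928, -0.3203, 0.7229] → [0.1221, -0.2851, 0.1026, -0.3918, 0.1583, 0.9063]
J4: z=[-0.3738, 0.8727, -0.3141] o=[0.8936, -0.2649, 0.7568] → [0.5658, 0.4777, 0.6540, -0.3738, 0.8727, -0.3141]
J5: z=[-0.3738, 0.8727, -0.3141] o=[0.5897, -0.2479, 1.1659] → [0.2034, 0.2293, 0.3951, -0.3738, 0.8727, -0.3141]
V = J·q̇ = [0.0643, 0.4028, 0.2940, -0.0956, 0.5744, -0.9024]

0.0643 0.4028 0.2940 -0.0956 0.5744 -0.9024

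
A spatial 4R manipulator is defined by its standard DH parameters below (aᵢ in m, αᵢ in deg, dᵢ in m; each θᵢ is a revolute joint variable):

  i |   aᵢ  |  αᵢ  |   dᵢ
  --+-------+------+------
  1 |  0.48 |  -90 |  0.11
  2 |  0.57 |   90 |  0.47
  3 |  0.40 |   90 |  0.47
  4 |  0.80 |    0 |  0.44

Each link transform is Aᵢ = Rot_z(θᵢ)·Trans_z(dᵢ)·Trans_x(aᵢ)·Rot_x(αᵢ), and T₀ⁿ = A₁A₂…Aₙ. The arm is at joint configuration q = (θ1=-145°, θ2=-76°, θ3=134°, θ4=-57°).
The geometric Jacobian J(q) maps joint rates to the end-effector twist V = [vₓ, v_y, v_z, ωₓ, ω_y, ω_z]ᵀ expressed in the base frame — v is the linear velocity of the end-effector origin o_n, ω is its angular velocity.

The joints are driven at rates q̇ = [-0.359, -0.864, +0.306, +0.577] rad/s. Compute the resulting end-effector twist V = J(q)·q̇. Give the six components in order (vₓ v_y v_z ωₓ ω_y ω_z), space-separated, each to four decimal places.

0.0381 0.1136 -0.2369 -0.1047 0.4921 0.1178

o_n = [0.1762, -1.5574, 0.3583]
J₁: ẑ×o_n = [1.5574, 0.1762, -0.0000], ω = ẑ
J2: z=[0.5736, -0.8192, 0.0000] o=[-0.3932, -0.2753, 0.1100] → [-0.2034, -0.1424, -0.2690, 0.5736, -0.8192, 0.0000]
J3: z=[0.7948, 0.5565, 0.2419] o=[-0.2366, -0.7394, 0.6631] → [0.0283, 0.3421, -0.8799, 0.7948, 0.5565, 0.2419]
J4: z=[0.2559, -0.6688, 0.6980] o=[0.3571, -0.6750, 0.5072] → [0.7155, -0.0882, -0.3468, 0.2559, -0.6688, 0.6980]
V = J·q̇ = [0.0381, 0.1136, -0.2369, -0.1047, 0.4921, 0.1178]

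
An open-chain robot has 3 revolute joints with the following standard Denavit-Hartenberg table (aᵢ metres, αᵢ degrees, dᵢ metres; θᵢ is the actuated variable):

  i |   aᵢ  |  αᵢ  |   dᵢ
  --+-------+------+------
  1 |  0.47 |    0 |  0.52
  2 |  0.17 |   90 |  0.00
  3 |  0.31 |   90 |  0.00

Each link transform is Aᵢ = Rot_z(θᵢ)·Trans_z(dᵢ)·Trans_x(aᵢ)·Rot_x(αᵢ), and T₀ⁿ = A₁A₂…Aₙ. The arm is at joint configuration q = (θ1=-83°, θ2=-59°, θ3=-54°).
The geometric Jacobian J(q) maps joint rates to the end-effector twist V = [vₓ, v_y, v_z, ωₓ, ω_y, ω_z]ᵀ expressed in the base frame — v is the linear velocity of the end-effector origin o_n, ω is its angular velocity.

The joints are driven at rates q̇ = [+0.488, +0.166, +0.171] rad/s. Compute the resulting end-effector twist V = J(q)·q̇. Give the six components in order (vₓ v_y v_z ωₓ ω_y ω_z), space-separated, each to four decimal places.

o_n = [-0.2203, -0.6833, 0.2692]
J₁: ẑ×o_n = [0.6833, -0.2203, 0.0000], ω = ẑ
J2: z=[0.0000, 0.0000, 1.0000] o=[0.0573, -0.4665, 0.5200] → [0.2168, -0.2775, 0.0000, 0.0000, 0.0000, 1.0000]
J3: z=[-0.6157, 0.7880, 0.0000] o=[-0.0767, -0.5712, 0.5200] → [-0.1976, -0.1544, 0.1822, -0.6157, 0.7880, 0.0000]
V = J·q̇ = [0.3357, -0.1800, 0.0312, -0.1053, 0.1347, 0.6540]

0.3357 -0.1800 0.0312 -0.1053 0.1347 0.6540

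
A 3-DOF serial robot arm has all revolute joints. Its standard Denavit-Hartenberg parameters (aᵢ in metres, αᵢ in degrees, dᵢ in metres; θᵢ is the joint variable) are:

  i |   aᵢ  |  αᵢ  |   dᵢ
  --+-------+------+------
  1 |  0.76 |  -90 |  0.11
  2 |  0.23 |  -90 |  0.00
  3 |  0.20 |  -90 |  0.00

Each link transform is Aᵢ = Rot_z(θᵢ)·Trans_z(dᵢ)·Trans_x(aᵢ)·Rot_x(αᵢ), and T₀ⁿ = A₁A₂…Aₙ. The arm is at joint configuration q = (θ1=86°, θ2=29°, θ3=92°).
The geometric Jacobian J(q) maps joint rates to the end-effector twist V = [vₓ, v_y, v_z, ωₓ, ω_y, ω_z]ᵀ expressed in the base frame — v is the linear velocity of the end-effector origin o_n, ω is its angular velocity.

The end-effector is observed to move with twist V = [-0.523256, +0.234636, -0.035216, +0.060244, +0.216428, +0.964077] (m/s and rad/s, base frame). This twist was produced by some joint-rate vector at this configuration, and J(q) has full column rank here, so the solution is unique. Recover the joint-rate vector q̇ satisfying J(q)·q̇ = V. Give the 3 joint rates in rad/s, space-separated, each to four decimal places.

0.5670 -0.0450 -0.4540

o_n = [0.2660, 0.9388, 0.0019]
J₁: ẑ×o_n = [-0.9388, 0.2660, 0.0000], ω = ẑ
J2: z=[-0.9976, 0.0698, 0.0000] o=[0.0530, 0.7581, 0.1100] → [-0.0075, -0.1079, -0.1951, -0.9976, 0.0698, 0.0000]
J3: z=[-0.0338, -0.4836, -0.8746] o=[0.0670, 0.9588, -0.0015] → [-0.0192, -0.1739, 0.0969, -0.0338, -0.4836, -0.8746]
q̇ = J⁺·V = [0.5670, -0.0450, -0.4540]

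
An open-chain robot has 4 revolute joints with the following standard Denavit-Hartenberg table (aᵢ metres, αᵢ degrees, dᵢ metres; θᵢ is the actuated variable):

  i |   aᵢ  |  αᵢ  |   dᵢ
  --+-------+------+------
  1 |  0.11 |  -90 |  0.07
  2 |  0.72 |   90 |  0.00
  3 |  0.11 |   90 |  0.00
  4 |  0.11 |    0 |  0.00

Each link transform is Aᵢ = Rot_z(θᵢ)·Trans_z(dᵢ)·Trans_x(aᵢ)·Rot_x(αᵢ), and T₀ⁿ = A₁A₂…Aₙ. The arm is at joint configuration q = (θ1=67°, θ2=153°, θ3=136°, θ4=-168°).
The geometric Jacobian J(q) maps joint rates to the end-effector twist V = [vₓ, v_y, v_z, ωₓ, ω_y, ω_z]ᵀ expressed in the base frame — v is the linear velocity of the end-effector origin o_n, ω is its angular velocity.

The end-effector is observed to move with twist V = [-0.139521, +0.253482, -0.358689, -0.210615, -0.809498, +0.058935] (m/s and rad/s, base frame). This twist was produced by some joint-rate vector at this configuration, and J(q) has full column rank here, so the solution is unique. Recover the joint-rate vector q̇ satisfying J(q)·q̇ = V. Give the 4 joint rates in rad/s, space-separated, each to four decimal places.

-0.3960 -0.6720 -0.7810 0.7640

o_n = [-0.2127, -0.4968, -0.2357]
J₁: ẑ×o_n = [0.4968, -0.2127, 0.0000], ω = ẑ
J2: z=[-0.9205, 0.3907, 0.0000] o=[0.0430, 0.1013, 0.0700] → [-0.1195, -0.2814, 0.6504, -0.9205, 0.3907, 0.0000]
J3: z=[0.1774, 0.4179, -0.8910] o=[-0.2077, -0.4893, -0.2569] → [0.0022, 0.0007, 0.0008, 0.1774, 0.4179, -0.8910]
J4: z=[-0.9040, -0.2887, -0.3154] o=[-0.2505, -0.3945, -0.2210] → [-0.0280, -0.0253, 0.1033, -0.9040, -0.2887, -0.3154]
q̇ = J⁺·V = [-0.3960, -0.6720, -0.7810, 0.7640]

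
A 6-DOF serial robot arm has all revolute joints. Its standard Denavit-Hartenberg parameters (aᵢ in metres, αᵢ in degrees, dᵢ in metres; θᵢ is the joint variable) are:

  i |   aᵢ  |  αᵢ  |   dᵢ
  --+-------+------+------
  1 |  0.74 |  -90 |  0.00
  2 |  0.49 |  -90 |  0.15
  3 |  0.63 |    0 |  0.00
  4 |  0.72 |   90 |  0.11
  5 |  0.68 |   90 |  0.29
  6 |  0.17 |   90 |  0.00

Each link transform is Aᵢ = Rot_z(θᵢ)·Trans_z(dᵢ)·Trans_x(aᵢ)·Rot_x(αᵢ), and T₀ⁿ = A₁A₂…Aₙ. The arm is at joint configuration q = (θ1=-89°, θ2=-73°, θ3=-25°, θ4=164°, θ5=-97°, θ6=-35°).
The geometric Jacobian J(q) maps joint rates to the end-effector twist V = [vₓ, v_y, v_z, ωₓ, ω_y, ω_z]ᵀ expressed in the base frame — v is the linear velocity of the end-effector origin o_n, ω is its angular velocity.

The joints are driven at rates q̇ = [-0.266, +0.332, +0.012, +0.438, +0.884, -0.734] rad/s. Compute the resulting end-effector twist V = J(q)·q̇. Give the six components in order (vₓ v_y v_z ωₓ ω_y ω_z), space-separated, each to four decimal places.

o_n = [-0.1310, -0.2802, 0.8934]
J₁: ẑ×o_n = [0.2802, -0.1310, 0.0000], ω = ẑ
J2: z=[0.9998, 0.0175, 0.0000] o=[0.0129, -0.7399, 0.0000] → [0.0156, -0.8932, 0.4621, 0.9998, 0.0175, 0.0000]
J3: z=[0.0167, -0.9562, -0.2924] o=[0.1654, -0.8805, 0.4686] → [-0.2306, 0.0796, -0.2734, 0.0167, -0.9562, -0.2924]
J4: z=[0.0167, -0.9562, -0.2924] o=[0.4345, -1.0428, 1.0146] → [0.3389, 0.1674, -0.5280, 0.0167, -0.9562, -0.2924]
J5: z=[-0.7512, -0.2050, 0.6274] o=[-0.0387, -0.9973, 0.4628] → [-0.5382, 0.2656, -0.5577, -0.7512, -0.2050, 0.6274]
J6: z=[0.6569, -0.3241, 0.6807] o=[-0.2132, -0.4288, 0.9019] → [-0.0984, 0.0615, 0.1242, 0.6569, -0.3241, 0.6807]
V = J·q̇ = [-0.3272, 0.0022, -0.6653, -0.8068, -0.3677, -0.3426]

-0.3272 0.0022 -0.6653 -0.8068 -0.3677 -0.3426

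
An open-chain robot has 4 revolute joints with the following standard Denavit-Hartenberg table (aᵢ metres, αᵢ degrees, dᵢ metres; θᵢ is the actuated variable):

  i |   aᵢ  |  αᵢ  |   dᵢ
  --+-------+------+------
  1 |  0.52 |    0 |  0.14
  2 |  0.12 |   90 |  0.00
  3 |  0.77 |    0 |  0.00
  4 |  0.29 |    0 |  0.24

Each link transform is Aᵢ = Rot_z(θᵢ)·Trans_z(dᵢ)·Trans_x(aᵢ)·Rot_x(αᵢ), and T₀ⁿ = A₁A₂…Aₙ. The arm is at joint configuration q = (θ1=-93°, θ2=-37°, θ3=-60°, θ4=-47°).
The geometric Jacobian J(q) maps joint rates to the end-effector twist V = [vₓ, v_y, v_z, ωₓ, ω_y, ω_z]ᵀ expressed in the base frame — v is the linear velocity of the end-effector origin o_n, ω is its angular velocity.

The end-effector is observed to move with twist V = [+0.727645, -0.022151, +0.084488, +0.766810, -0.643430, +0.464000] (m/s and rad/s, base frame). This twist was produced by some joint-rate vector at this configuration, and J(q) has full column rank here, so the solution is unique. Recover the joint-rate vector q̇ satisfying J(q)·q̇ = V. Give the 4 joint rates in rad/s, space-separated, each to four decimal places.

o_n = [-0.4812, -0.6869, -0.8042]
J₁: ẑ×o_n = [0.6869, -0.4812, 0.0000], ω = ẑ
J2: z=[0.0000, 0.0000, 1.0000] o=[-0.0272, -0.5193, 0.1400] → [0.1676, -0.4540, 0.0000, 0.0000, 0.0000, 1.0000]
J3: z=[-0.7660, 0.6428, 0.0000] o=[-0.1043, -0.6112, 0.1400] → [-0.6069, -0.7233, 0.3002, -0.7660, 0.6428, 0.0000]
J4: z=[-0.7660, 0.6428, 0.0000] o=[-0.3518, -0.9061, -0.5268] → [-0.1783, -0.2124, -0.0848, -0.7660, 0.6428, 0.0000]
q̇ = J⁺·V = [0.9070, -0.4430, -0.0010, -1.0000]

0.9070 -0.4430 -0.0010 -1.0000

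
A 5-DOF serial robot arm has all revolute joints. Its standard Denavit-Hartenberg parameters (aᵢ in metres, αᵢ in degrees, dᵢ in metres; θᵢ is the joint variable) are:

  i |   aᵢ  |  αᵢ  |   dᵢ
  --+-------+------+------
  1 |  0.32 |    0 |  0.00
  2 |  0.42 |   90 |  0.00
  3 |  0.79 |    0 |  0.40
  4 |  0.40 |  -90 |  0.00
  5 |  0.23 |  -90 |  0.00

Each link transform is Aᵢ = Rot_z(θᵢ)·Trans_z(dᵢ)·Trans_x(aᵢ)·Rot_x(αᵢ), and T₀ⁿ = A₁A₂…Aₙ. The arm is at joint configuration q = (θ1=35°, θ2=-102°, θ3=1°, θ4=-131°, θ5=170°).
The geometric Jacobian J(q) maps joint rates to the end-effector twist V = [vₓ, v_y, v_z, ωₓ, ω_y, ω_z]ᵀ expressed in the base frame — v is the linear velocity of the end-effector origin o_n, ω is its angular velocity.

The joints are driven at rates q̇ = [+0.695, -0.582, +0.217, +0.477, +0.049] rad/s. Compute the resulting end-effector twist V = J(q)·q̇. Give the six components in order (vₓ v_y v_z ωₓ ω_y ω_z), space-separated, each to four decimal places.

o_n = [0.3599, -0.9682, -0.1191]
J₁: ẑ×o_n = [0.9682, 0.3599, -0.0000], ω = ẑ
J2: z=[0.0000, 0.0000, 1.0000] o=[0.2621, 0.1835, 0.0000] → [1.1517, 0.0977, -0.0000, 0.0000, 0.0000, 1.0000]
J3: z=[-0.9205, -0.3907, 0.0000] o=[0.4262, -0.2031, 0.0000] → [0.0465, -0.1096, 0.6784, -0.9205, -0.3907, 0.0000]
J4: z=[-0.9205, -0.3907, 0.0000] o=[0.3667, -1.0864, 0.0138] → [0.0519, -0.1223, -0.1115, -0.9205, -0.3907, 0.0000]
J5: z=[0.2993, -0.7051, -0.6428] o=[0.2662, -0.8498, -0.2926] → [-0.1985, -0.1121, 0.0306, 0.2993, -0.7051, -0.6428]
V = J·q̇ = [0.0277, 0.1056, 0.0955, -0.6242, -0.3057, 0.0815]

0.0277 0.1056 0.0955 -0.6242 -0.3057 0.0815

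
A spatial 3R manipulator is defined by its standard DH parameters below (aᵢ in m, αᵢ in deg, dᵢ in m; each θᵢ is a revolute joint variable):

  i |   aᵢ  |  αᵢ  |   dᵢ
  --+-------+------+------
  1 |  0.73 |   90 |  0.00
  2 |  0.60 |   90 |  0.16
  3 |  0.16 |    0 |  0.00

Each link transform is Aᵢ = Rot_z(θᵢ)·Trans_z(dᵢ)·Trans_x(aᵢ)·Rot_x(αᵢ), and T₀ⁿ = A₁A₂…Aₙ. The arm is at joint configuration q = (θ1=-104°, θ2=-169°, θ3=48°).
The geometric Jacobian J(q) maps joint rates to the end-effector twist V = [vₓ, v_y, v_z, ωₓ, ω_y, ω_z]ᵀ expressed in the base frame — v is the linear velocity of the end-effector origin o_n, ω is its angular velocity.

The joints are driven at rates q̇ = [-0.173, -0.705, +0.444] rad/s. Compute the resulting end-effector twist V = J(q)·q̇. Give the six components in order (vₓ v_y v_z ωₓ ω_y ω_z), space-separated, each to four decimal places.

o_n = [-0.2793, 0.0326, -0.1349]
J₁: ẑ×o_n = [-0.0326, -0.2793, 0.0000], ω = ẑ
J2: z=[-0.9703, 0.2419, 0.0000] o=[-0.1766, -0.7083, 0.0000] → [-0.0326, -0.1309, -0.6941, -0.9703, 0.2419, 0.0000]
J3: z=[0.0462, 0.1851, 0.9816] o=[-0.1894, -0.0981, -0.1145] → [-0.1321, -0.0874, 0.0227, 0.0462, 0.1851, 0.9816]
V = J·q̇ = [-0.0300, 0.1018, 0.4994, 0.7046, -0.0884, 0.2628]

-0.0300 0.1018 0.4994 0.7046 -0.0884 0.2628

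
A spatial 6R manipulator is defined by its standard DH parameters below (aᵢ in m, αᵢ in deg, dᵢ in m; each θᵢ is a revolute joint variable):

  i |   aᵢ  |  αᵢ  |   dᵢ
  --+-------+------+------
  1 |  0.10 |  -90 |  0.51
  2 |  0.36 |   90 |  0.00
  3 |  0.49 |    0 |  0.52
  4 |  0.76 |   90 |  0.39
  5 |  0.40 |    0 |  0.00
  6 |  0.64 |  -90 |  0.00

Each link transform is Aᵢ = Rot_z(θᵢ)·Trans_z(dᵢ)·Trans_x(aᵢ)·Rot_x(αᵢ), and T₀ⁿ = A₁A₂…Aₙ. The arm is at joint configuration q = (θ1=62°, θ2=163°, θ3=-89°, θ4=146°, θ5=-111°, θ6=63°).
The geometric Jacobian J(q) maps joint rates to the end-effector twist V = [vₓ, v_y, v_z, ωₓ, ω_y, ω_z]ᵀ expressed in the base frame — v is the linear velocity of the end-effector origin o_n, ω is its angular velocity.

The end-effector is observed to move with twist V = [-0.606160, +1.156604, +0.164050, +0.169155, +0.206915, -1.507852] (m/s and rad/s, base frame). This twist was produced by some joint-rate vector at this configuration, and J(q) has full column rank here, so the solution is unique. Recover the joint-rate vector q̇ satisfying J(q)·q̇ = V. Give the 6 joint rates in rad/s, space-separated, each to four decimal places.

-0.4440 -0.0130 0.6190 0.4750 0.2420 -0.1700

o_n = [-0.7068, -0.5063, 0.1776]
J₁: ẑ×o_n = [0.5063, -0.7068, 0.0000], ω = ẑ
J2: z=[-0.8829, 0.4695, 0.0000] o=[0.0469, 0.0883, 0.5100] → [-0.1561, -0.2935, 0.8789, -0.8829, 0.4695, 0.0000]
J3: z=[0.1373, 0.2581, -0.9563] o=[-0.1147, -0.2157, 0.4047] → [-0.3366, 0.5974, 0.1130, 0.1373, 0.2581, -0.9563]
J4: z=[0.1373, 0.2581, -0.9563] o=[0.3854, -0.3187, -0.0950] → [-0.1090, 1.0071, 0.2562, 0.1373, 0.2581, -0.9563]
J5: z=[0.1044, -0.9638, -0.2452] o=[-0.3096, -0.2683, -0.5890] → [-0.7972, 0.0174, -0.4076, 0.1044, -0.9638, -0.2452]
J6: z=[0.1044, -0.9638, -0.2452] o=[-0.2197, -0.3552, -0.2091] → [-0.4097, 0.0791, -0.4853, 0.1044, -0.9638, -0.2452]
q̇ = J⁺·V = [-0.4440, -0.0130, 0.6190, 0.4750, 0.2420, -0.1700]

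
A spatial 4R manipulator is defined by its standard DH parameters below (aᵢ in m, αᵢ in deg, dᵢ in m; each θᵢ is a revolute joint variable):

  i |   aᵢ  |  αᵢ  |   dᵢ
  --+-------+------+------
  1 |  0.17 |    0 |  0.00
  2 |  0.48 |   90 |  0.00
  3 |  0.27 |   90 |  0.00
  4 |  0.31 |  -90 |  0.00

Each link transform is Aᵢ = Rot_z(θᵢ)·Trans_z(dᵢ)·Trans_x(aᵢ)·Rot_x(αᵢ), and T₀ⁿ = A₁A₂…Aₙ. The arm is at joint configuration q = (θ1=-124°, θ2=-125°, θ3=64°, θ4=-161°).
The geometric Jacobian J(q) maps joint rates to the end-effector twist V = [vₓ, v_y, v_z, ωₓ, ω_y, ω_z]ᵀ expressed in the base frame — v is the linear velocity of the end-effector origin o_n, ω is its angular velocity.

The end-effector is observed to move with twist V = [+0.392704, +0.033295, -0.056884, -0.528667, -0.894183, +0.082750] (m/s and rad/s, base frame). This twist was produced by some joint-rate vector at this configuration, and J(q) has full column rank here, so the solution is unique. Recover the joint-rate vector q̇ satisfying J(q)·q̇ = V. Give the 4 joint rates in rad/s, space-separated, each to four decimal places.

0.6060 -0.8380 -0.8140 -0.7180

o_n = [-0.3577, 0.2616, -0.0208]
J₁: ẑ×o_n = [-0.2616, -0.3577, 0.0000], ω = ẑ
J2: z=[0.0000, 0.0000, 1.0000] o=[-0.0951, -0.1409, 0.0000] → [-0.4025, -0.2626, 0.0000, 0.0000, 0.0000, 1.0000]
J3: z=[0.9336, 0.3584, 0.0000] o=[-0.2671, 0.3072, 0.0000] → [-0.0074, 0.0194, -0.0101, 0.9336, 0.3584, 0.0000]
J4: z=[-0.3221, 0.8391, -0.4384] o=[-0.3095, 0.4177, 0.2427] → [-0.2895, -0.0637, 0.0907, -0.3221, 0.8391, -0.4384]
q̇ = J⁺·V = [0.6060, -0.8380, -0.8140, -0.7180]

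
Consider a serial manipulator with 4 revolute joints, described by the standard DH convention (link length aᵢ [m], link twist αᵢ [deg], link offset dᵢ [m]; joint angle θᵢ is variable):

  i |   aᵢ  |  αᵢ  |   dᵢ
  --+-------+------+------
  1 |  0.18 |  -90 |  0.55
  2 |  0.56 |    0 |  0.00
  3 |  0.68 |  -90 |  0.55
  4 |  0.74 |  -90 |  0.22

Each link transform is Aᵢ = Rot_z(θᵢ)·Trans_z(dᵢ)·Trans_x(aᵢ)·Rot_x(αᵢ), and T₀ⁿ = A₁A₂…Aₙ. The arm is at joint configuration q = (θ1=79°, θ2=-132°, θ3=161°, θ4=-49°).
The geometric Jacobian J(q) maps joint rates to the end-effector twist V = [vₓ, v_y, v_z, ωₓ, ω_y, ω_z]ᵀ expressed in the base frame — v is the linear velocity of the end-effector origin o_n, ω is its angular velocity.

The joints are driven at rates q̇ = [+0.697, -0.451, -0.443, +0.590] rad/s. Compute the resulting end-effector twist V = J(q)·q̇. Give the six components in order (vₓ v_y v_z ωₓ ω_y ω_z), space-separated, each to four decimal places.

o_n = [-0.9511, 0.9163, 0.2087]
J₁: ẑ×o_n = [-0.9163, -0.9511, 0.0000], ω = ẑ
J2: z=[-0.9816, 0.1908, 0.0000] o=[0.0343, 0.1767, 0.5500] → [-0.0651, -0.3350, -0.5380, -0.9816, 0.1908, 0.0000]
J3: z=[-0.9816, 0.1908, 0.0000] o=[-0.0372, -0.1911, 0.9662] → [-0.1445, -0.7435, -0.9127, -0.9816, 0.1908, 0.0000]
J4: z=[-0.0925, -0.4759, -0.8746] o=[-0.4636, 0.4976, 0.6365] → [0.5698, 0.3869, -0.2708, -0.0925, -0.4759, -0.8746]
V = J·q̇ = [-0.2091, 0.0458, 0.4872, 0.8230, -0.4514, 0.1810]

-0.2091 0.0458 0.4872 0.8230 -0.4514 0.1810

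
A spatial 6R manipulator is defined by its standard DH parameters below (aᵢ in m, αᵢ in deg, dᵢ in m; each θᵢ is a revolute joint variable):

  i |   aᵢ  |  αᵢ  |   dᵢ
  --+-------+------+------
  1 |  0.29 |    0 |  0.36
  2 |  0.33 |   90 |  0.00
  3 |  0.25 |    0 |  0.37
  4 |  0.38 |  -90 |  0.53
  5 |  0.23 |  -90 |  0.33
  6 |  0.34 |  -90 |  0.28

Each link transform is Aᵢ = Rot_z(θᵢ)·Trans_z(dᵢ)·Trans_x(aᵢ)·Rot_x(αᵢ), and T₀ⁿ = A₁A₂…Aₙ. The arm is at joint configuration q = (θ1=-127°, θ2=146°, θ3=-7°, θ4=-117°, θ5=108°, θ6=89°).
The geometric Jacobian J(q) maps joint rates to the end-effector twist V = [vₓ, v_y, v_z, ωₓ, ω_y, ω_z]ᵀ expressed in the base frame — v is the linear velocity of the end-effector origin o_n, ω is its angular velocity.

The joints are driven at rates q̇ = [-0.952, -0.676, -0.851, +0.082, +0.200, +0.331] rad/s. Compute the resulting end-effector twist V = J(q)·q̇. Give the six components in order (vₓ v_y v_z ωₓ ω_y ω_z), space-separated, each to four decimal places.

-1.0972 -1.2626 -0.1921 0.1062 0.7417 -1.4789

o_n = [0.5909, -0.7741, 0.3013]
J₁: ẑ×o_n = [0.7741, 0.5909, -0.0000], ω = ẑ
J2: z=[0.0000, 0.0000, 1.0000] o=[-0.1745, -0.2316, 0.3600] → [0.5425, 0.7654, -0.0000, 0.0000, 0.0000, 1.0000]
J3: z=[0.3256, -0.9455, 0.0000] o=[0.1375, -0.1242, 0.3600] → [0.0555, 0.0191, 0.2171, 0.3256, -0.9455, 0.0000]
J4: z=[0.3256, -0.9455, 0.0000] o=[0.4926, -0.3932, 0.3295] → [0.0267, 0.0092, -0.0311, 0.3256, -0.9455, 0.0000]
J5: z=[0.7839, 0.2699, -0.5592] o=[0.4642, -0.9635, 0.0145] → [0.1833, -0.2956, 0.1143, 0.7839, 0.2699, -0.5592]
J6: z=[0.6035, -0.1190, 0.7885] o=[0.6892, -0.6547, -0.1111] → [0.0451, -0.3264, -0.0838, 0.6035, -0.1190, 0.7885]
V = J·q̇ = [-1.0972, -1.2626, -0.1921, 0.1062, 0.7417, -1.4789]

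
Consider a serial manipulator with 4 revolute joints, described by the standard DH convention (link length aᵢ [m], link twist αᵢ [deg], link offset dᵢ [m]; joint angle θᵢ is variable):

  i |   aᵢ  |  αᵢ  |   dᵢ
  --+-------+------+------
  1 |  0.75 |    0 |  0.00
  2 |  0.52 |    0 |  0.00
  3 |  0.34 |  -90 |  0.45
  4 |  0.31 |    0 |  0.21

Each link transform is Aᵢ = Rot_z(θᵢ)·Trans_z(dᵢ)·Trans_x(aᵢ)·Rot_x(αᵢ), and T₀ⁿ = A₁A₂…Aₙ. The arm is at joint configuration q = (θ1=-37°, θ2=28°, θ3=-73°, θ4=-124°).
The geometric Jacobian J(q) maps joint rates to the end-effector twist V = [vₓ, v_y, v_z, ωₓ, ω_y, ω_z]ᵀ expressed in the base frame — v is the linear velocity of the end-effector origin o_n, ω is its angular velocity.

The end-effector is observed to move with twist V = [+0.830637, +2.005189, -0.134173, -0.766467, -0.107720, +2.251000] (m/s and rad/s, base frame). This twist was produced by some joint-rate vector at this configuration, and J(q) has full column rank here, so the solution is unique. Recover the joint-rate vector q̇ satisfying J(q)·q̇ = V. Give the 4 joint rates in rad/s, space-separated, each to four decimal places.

o_n = [1.3437, -0.6685, 0.7070]
J₁: ẑ×o_n = [0.6685, 1.3437, -0.0000], ω = ẑ
J2: z=[0.0000, 0.0000, 1.0000] o=[0.5990, -0.4514, 0.0000] → [0.2171, 0.7447, -0.0000, 0.0000, 0.0000, 1.0000]
J3: z=[0.0000, 0.0000, 1.0000] o=[1.1126, -0.5327, 0.0000] → [0.1358, 0.2311, -0.0000, 0.0000, 0.0000, 1.0000]
J4: z=[0.9903, 0.1392, 0.0000] o=[1.1599, -0.8694, 0.4500] → [0.0358, -0.2545, 0.1733, 0.9903, 0.1392, 0.0000]
q̇ = J⁺·V = [0.9780, 0.3890, 0.8840, -0.7740]

0.9780 0.3890 0.8840 -0.7740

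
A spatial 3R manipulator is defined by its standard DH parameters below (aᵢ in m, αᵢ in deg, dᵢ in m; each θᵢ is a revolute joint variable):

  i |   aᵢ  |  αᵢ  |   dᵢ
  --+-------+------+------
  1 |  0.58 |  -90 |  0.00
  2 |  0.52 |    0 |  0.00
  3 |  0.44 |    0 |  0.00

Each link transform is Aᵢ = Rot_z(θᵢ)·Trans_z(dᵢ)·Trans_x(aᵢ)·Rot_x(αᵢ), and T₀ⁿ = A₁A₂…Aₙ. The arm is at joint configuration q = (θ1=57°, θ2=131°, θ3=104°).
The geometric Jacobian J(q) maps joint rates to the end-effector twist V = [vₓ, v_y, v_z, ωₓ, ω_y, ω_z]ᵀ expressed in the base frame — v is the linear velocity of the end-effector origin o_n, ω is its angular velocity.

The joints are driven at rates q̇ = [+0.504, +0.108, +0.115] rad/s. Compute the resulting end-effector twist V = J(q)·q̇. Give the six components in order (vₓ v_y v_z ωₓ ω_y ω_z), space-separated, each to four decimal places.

0.0264 0.0281 0.0931 -0.1870 0.1215 0.5040

o_n = [-0.0074, -0.0113, -0.0320]
J₁: ẑ×o_n = [0.0113, -0.0074, 0.0000], ω = ẑ
J2: z=[-0.8387, 0.5446, 0.0000] o=[0.3159, 0.4864, 0.0000] → [-0.0174, -0.0269, 0.5935, -0.8387, 0.5446, 0.0000]
J3: z=[-0.8387, 0.5446, 0.0000] o=[0.1301, 0.2003, -0.3924] → [0.1963, 0.3023, 0.2524, -0.8387, 0.5446, 0.0000]
V = J·q̇ = [0.0264, 0.0281, 0.0931, -0.1870, 0.1215, 0.5040]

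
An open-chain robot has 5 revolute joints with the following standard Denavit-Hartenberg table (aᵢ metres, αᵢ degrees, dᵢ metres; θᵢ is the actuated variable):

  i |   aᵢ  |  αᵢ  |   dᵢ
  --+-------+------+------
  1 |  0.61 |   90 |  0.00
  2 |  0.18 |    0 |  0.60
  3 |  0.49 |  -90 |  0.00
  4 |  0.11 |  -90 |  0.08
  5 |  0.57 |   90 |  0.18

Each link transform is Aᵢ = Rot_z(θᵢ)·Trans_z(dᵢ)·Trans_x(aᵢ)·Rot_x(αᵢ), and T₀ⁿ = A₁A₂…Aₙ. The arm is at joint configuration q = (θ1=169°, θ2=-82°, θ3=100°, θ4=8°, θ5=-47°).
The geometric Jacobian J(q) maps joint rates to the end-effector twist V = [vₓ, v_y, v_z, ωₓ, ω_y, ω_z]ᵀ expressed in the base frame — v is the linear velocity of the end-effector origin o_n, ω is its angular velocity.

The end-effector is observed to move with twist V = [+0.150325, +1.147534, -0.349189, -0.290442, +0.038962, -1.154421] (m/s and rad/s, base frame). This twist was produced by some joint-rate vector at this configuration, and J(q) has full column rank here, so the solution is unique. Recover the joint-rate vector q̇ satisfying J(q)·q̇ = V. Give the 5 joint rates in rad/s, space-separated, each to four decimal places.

o_n = [-1.3006, 0.6117, 0.5906]
J₁: ẑ×o_n = [-0.6117, -1.3006, 0.0000], ω = ẑ
J2: z=[0.1908, 0.9816, 0.0000] o=[-0.5988, 0.1164, 0.0000] → [0.5797, -0.1127, 0.7834, 0.1908, 0.9816, 0.0000]
J3: z=[0.1908, 0.9816, 0.0000] o=[-0.5089, 0.7101, -0.1782] → [0.7547, -0.1467, 0.7584, 0.1908, 0.9816, 0.0000]
J4: z=[0.3033, -0.0590, 0.9511] o=[-0.9664, 0.7991, -0.0268] → [0.1418, -0.5052, -0.0765, 0.3033, -0.0590, 0.9511]
J5: z=[-0.0590, -0.9973, -0.0430] o=[-1.0467, 0.7991, 0.0829] → [-0.5144, 0.0409, -0.2421, -0.0590, -0.9973, -0.0430]
q̇ = J⁺·V = [-0.5860, -0.3770, -0.3700, -0.6310, -0.7370]

-0.5860 -0.3770 -0.3700 -0.6310 -0.7370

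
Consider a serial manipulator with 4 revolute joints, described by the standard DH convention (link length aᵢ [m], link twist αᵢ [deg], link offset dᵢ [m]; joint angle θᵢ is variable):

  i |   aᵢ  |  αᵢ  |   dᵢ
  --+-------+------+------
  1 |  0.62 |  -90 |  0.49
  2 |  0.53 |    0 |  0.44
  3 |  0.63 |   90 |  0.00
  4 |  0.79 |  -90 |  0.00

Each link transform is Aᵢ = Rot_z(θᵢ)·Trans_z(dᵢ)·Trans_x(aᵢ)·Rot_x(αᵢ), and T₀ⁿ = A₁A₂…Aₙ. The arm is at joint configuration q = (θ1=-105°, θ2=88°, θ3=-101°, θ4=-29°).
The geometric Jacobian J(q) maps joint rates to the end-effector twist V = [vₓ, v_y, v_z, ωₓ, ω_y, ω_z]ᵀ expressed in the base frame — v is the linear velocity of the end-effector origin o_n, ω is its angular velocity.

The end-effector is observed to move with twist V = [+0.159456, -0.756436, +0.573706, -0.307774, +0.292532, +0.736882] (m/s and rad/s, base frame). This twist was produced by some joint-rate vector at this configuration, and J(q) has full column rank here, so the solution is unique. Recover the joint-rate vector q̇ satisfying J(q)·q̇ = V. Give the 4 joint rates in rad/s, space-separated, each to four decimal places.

o_n = [-0.4433, -1.8747, 0.2575]
J₁: ẑ×o_n = [1.8747, -0.4433, 0.0000], ω = ẑ
J2: z=[0.9659, -0.2588, 0.0000] o=[-0.1605, -0.5989, 0.4900] → [0.0602, 0.2246, -1.3056, 0.9659, -0.2588, 0.0000]
J3: z=[0.9659, -0.2588, 0.0000] o=[0.2598, -0.7306, -0.0397] → [-0.0769, -0.2870, -1.2871, 0.9659, -0.2588, 0.0000]
J4: z=[0.0582, 0.2173, 0.9744] o=[0.1009, -1.3236, 0.1020] → [0.5708, -0.5393, 0.0862, 0.0582, 0.2173, 0.9744]
q̇ = J⁺·V = [-0.1420, -0.8600, 0.4870, 0.9020]

-0.1420 -0.8600 0.4870 0.9020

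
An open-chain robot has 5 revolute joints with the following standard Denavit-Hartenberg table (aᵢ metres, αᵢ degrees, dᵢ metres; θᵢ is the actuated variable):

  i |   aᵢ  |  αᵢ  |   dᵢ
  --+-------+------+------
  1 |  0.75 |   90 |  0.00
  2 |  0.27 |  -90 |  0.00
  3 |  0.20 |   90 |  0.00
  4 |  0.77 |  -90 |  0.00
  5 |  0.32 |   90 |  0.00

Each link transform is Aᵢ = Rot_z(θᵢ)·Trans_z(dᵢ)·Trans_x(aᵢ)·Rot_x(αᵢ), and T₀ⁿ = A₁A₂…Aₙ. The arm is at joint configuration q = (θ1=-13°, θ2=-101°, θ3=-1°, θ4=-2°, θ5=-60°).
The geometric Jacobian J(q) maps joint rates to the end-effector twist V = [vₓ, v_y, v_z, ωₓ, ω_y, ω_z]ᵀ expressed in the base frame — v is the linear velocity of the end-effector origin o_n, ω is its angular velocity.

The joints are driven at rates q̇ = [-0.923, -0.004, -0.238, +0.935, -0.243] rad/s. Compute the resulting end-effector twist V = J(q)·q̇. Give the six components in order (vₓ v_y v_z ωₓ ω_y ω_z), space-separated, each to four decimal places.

o_n = [0.3737, -0.3909, -1.3626]
J₁: ẑ×o_n = [0.3909, 0.3737, -0.0000], ω = ẑ
J2: z=[-0.2250, -0.9744, 0.0000] o=[0.7308, -0.1687, 0.0000] → [1.3277, -0.3065, -0.2979, -0.2250, -0.9744, 0.0000]
J3: z=[0.9565, -0.2208, -0.1908] o=[0.6806, -0.1571, -0.2650] → [0.1978, 1.1083, -0.2913, 0.9565, -0.2208, -0.1908]
J4: z=[-0.2217, -0.9750, 0.0171] o=[0.6426, -0.1519, -0.4613] → [0.8828, -0.2044, -0.2092, -0.2217, -0.9750, 0.0171]
J5: z=[0.9493, -0.2198, -0.2249] o=[0.4708, -0.1261, -1.2115] → [-0.0264, 0.1653, -0.2727, 0.9493, -0.2198, -0.2249]
V = J·q̇ = [0.4187, -0.8388, -0.0588, -0.6647, -0.8017, -0.8069]

0.4187 -0.8388 -0.0588 -0.6647 -0.8017 -0.8069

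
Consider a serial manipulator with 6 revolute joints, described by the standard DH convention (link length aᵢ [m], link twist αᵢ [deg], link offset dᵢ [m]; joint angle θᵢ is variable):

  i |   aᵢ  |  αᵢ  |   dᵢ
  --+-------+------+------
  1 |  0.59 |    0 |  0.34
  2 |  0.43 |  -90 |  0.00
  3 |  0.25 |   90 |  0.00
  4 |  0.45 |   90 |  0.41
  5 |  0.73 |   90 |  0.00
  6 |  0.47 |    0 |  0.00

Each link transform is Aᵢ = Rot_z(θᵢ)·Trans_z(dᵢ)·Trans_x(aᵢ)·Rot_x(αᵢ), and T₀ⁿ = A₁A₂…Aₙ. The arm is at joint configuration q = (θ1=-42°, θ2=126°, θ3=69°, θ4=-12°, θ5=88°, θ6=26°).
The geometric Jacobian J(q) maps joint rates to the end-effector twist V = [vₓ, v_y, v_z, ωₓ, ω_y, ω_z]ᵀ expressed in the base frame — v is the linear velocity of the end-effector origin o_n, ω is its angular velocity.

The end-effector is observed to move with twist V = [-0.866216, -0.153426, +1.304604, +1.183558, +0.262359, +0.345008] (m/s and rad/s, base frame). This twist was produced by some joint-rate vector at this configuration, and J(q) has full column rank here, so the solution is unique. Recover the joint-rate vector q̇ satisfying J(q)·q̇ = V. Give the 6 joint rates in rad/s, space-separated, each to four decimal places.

o_n = [0.9633, 1.6959, 0.2586]
J₁: ẑ×o_n = [-1.6959, 0.9633, 0.0000], ω = ẑ
J2: z=[0.0000, 0.0000, 1.0000] o=[0.4385, -0.3948, 0.3400] → [-2.0907, 0.5249, 0.0000, 0.0000, 0.0000, 1.0000]
J3: z=[-0.9945, 0.1045, 0.0000] o=[0.4834, 0.0329, 0.3400] → [-0.0085, -0.0809, -1.7041, -0.9945, 0.1045, 0.0000]
J4: z=[0.0976, 0.9285, 0.3584] o=[0.4928, 0.1220, 0.1066] → [-0.4229, 0.1538, -0.2833, 0.0976, 0.9285, 0.3584]
J5: z=[0.9650, -0.1763, 0.1941] o=[0.6423, 0.6497, -0.1574] → [-0.2764, -0.3391, 1.0662, 0.9650, -0.1763, 0.1941]
J6: z=[0.2399, 0.2943, -0.9251] o=[0.7197, 1.3354, 0.0808] → [0.3858, -0.2680, 0.0148, 0.2399, 0.2943, -0.9251]
q̇ = J⁺·V = [-0.1180, 0.3670, -0.3430, 0.4010, 0.7790, 0.2150]

-0.1180 0.3670 -0.3430 0.4010 0.7790 0.2150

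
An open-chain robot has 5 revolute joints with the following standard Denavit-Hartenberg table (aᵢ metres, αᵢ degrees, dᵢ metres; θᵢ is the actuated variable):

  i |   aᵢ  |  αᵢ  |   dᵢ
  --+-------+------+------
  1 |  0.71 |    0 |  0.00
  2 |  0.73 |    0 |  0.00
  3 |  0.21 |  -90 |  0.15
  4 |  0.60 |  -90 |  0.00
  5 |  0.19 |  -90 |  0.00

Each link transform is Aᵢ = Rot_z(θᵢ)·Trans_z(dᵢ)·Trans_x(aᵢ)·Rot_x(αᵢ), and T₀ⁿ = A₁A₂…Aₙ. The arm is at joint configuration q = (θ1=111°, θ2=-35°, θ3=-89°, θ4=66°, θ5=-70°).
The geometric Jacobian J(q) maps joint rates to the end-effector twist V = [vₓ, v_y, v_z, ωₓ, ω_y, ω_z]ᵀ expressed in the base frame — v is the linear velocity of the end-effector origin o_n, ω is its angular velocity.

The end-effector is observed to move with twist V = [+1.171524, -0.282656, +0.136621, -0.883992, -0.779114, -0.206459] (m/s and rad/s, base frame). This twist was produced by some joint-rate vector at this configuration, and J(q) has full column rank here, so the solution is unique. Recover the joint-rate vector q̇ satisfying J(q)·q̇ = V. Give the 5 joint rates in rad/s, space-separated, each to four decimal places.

0.0010 -0.8050 0.9030 -0.9580 0.7510

o_n = [0.4305, 1.4370, -0.4575]
J₁: ẑ×o_n = [-1.4370, 0.4305, 0.0000], ω = ẑ
J2: z=[0.0000, 0.0000, 1.0000] o=[-0.2544, 0.6628, 0.0000] → [-0.7742, 0.6849, 0.0000, 0.0000, 0.0000, 1.0000]
J3: z=[0.0000, 0.0000, 1.0000] o=[-0.0778, 1.3712, 0.0000] → [-0.0659, 0.5083, 0.0000, 0.0000, 0.0000, 1.0000]
J4: z=[0.2250, 0.9744, 0.0000] o=[0.1268, 1.3239, 0.1500] → [-0.5919, 0.1367, -0.2705, 0.2250, 0.9744, 0.0000]
J5: z=[-0.8901, 0.2055, -0.4067] o=[0.3646, 1.2690, -0.3981] → [0.0561, -0.0797, -0.1631, -0.8901, 0.2055, -0.4067]
q̇ = J⁺·V = [0.0010, -0.8050, 0.9030, -0.9580, 0.7510]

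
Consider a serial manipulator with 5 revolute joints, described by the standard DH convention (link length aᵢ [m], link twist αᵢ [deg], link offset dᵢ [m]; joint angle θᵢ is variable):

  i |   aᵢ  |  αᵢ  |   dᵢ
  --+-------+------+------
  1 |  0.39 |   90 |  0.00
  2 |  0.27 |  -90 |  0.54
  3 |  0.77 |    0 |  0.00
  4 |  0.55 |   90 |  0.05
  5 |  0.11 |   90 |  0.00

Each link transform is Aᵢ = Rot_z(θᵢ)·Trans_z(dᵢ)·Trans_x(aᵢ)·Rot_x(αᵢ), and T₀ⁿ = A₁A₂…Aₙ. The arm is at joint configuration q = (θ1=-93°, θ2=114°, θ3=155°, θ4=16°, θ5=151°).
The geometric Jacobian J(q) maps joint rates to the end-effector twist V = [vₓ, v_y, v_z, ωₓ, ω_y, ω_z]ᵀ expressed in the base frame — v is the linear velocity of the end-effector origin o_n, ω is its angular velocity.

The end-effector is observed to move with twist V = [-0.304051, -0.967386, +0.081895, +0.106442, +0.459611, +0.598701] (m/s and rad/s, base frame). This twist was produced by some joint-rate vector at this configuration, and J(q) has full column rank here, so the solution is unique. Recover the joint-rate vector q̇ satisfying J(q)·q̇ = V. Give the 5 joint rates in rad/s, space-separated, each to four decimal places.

0.6420 0.8610 0.6670 -0.2250 0.9550

o_n = [-0.1775, -0.6435, -0.8424]
J₁: ẑ×o_n = [0.6435, -0.1775, 0.0000], ω = ẑ
J2: z=[-0.9986, 0.0523, 0.0000] o=[-0.0204, -0.3895, 0.0000] → [-0.0441, -0.8412, 0.2619, -0.9986, 0.0523, 0.0000]
J3: z=[0.0478, 0.9123, -0.4067] o=[-0.5539, -0.2515, 0.2467] → [-1.1529, -0.1010, -0.3621, 0.0478, 0.9123, -0.4067]
J4: z=[0.0478, 0.9123, -0.4067] o=[-0.2438, -0.5520, -0.3909] → [-0.4491, -0.0054, -0.0649, 0.0478, 0.9123, -0.4067]
J5: z=[0.9897, 0.0118, 0.1429] o=[-0.1671, -0.7316, -0.9075] → [-0.0118, -0.0659, 0.0873, 0.9897, 0.0118, 0.1429]
q̇ = J⁺·V = [0.6420, 0.8610, 0.6670, -0.2250, 0.9550]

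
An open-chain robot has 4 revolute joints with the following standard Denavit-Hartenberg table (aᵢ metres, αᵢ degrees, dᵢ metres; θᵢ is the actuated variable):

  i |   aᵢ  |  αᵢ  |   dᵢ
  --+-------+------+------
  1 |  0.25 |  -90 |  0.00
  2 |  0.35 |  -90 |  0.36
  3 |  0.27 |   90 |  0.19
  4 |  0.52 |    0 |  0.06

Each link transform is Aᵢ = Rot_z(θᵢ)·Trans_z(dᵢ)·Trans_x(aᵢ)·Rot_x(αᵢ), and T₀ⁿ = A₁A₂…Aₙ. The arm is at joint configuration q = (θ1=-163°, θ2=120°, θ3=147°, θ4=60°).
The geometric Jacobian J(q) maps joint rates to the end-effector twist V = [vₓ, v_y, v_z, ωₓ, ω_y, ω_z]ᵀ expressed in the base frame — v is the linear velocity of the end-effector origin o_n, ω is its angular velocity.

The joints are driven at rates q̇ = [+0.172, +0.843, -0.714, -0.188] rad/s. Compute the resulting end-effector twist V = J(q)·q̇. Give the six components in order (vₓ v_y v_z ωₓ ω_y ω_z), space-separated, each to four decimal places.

-0.3697 0.2919 0.2689 -0.3477 -1.1527 -0.0963

o_n = [0.2678, 0.0599, 0.3737]
J₁: ẑ×o_n = [-0.0599, 0.2678, 0.0000], ω = ẑ
J2: z=[0.2924, -0.9563, 0.0000] o=[-0.2391, -0.0731, 0.0000] → [-0.3574, -0.1093, 0.5236, 0.2924, -0.9563, 0.0000]
J3: z=[0.8282, 0.2532, 0.5000] o=[0.0335, -0.3662, -0.3031] → [-0.0417, -0.4434, 0.2936, 0.8282, 0.2532, 0.5000]
J4: z=[0.0152, 0.8816, -0.4717] o=[0.0396, -0.2106, -0.0120] → [0.4676, -0.1135, -0.1971, 0.0152, 0.8816, -0.4717]
V = J·q̇ = [-0.3697, 0.2919, 0.2689, -0.3477, -1.1527, -0.0963]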